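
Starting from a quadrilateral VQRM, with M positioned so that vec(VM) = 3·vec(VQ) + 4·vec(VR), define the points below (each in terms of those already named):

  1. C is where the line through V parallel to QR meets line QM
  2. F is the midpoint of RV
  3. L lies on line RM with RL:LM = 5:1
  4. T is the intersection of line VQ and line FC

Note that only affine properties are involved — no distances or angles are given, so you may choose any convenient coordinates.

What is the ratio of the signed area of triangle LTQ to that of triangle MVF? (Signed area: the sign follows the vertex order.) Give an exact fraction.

Work in coordinates with V = (0, 0), Q = (1, 0), R = (0, 1), M = (3, 4).
1. C is where the line through V parallel to QR meets line QM ⇒ C = (2/3, -2/3)
2. F is the midpoint of RV ⇒ F = (0, 1/2)
3. L lies on line RM with RL:LM = 5:1 ⇒ L = (5/2, 7/2)
4. T is the intersection of line VQ and line FC ⇒ T = (2/7, 0)
2·[LTQ] = 5/2, 2·[MVF] = -3/2
[LTQ]:[MVF] = 5/2:-3/2 = -5/3

[LTQ]:[MVF] = -5/3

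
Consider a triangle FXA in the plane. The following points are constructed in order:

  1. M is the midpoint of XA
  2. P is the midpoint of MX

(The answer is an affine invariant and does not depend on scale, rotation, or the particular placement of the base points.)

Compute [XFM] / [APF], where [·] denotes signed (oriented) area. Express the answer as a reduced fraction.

[XFM]:[APF] = 2/3

Work in coordinates with F = (0, 0), X = (1, 0), A = (0, 1).
1. M is the midpoint of XA ⇒ M = (1/2, 1/2)
2. P is the midpoint of MX ⇒ P = (3/4, 1/4)
2·[XFM] = -1/2, 2·[APF] = -3/4
[XFM]:[APF] = -1/2:-3/4 = 2/3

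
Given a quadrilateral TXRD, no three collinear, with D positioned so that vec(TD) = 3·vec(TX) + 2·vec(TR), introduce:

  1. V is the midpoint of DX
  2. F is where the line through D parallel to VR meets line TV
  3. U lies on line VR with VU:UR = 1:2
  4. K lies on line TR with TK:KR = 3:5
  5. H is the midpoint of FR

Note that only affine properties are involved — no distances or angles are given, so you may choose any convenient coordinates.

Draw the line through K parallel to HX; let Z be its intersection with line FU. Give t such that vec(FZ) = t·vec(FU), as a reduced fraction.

t = 35/24

Choose coordinates T = (0, 0), X = (1, 0), R = (0, 1), D = (3, 2).
1. V is the midpoint of DX ⇒ V = (2, 1)
2. F is where the line through D parallel to VR meets line TV ⇒ F = (4, 2)
3. U lies on line VR with VU:UR = 1:2 ⇒ U = (4/3, 1)
4. K lies on line TR with TK:KR = 3:5 ⇒ K = (0, 3/8)
5. H is the midpoint of FR ⇒ H = (2, 3/2)
through K parallel to HX: direction (-1, -3/2); meets FU at Z = (1/9, 13/24)
Z = F + t·(U−F) with t = 35/24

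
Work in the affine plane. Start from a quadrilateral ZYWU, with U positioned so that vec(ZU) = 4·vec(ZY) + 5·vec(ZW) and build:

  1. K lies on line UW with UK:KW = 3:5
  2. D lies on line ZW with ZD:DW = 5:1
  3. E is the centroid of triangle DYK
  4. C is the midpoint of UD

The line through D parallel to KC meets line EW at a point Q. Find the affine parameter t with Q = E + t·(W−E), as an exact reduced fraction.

Work in coordinates with Z = (0, 0), Y = (1, 0), W = (0, 1), U = (4, 5).
1. K lies on line UW with UK:KW = 3:5 ⇒ K = (5/2, 7/2)
2. D lies on line ZW with ZD:DW = 5:1 ⇒ D = (0, 5/6)
3. E is the centroid of triangle DYK ⇒ E = (7/6, 13/9)
4. C is the midpoint of UD ⇒ C = (2, 35/12)
through D parallel to KC: direction (-1/2, -7/12); meets EW at Q = (7/33, 107/99)
Q = E + t·(W−E) with t = 9/11

t = 9/11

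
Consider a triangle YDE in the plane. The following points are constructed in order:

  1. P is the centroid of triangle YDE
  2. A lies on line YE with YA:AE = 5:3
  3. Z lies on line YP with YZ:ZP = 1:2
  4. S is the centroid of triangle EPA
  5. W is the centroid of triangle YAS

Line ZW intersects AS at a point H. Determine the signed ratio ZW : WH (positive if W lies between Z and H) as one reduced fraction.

Work in coordinates with Y = (0, 0), D = (1, 0), E = (0, 1).
1. P is the centroid of triangle YDE ⇒ P = (1/3, 1/3)
2. A lies on line YE with YA:AE = 5:3 ⇒ A = (0, 5/8)
3. Z lies on line YP with YZ:ZP = 1:2 ⇒ Z = (1/9, 1/9)
4. S is the centroid of triangle EPA ⇒ S = (1/9, 47/72)
5. W is the centroid of triangle YAS ⇒ W = (1/27, 23/54)
line ZW meets AS at H = (-1/108, 269/432)
W = Z + t·(H−Z) with t = 8/13, so ZW:WH = 8/13:5/13

ZW:WH = 8/5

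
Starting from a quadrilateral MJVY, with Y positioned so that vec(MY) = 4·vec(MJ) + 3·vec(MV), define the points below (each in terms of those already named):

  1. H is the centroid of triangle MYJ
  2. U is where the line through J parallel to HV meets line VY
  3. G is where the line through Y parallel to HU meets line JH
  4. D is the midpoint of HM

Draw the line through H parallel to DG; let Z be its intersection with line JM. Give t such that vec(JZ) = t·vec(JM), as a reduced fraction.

Set M = (0, 0), J = (1, 0), V = (0, 1), Y = (4, 3); any affine frame gives the same invariant.
1. H is the centroid of triangle MYJ ⇒ H = (5/3, 1)
2. U is where the line through J parallel to HV meets line VY ⇒ U = (-2, 0)
3. G is where the line through Y parallel to HU meets line JH ⇒ G = (25/9, 8/3)
4. D is the midpoint of HM ⇒ D = (5/6, 1/2)
through H parallel to DG: direction (35/18, 13/6); meets JM at Z = (10/13, 0)
Z = J + t·(M−J) with t = 3/13

t = 3/13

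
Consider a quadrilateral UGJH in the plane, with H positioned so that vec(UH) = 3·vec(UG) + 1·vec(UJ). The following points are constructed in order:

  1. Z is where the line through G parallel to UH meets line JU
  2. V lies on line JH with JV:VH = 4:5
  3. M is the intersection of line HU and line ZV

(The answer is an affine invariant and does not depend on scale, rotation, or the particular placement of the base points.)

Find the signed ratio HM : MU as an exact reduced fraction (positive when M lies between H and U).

Choose coordinates U = (0, 0), G = (1, 0), J = (0, 1), H = (3, 1).
1. Z is where the line through G parallel to UH meets line JU ⇒ Z = (0, -1/3)
2. V lies on line JH with JV:VH = 4:5 ⇒ V = (4/3, 1)
3. M is the intersection of line HU and line ZV ⇒ M = (1/2, 1/6)
M = H + t·(U−H) with t = 5/6, so HM:MU = t:(1−t) = 5/6:1/6

HM:MU = 5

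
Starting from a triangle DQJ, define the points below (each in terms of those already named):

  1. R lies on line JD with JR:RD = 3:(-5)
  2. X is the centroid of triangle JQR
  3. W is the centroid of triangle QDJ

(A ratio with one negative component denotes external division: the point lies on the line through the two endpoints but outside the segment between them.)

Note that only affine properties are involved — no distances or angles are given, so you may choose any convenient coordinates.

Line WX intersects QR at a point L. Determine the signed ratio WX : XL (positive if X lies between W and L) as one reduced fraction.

WX:XL = 5/3

Assign D = (0, 0), Q = (1, 0), J = (0, 1) — the answer is frame-independent, so this choice is without loss of generality.
1. R lies on line JD with JR:RD = 3:(-5) ⇒ R = (0, 5/2)
2. X is the centroid of triangle JQR ⇒ X = (1/3, 7/6)
3. W is the centroid of triangle QDJ ⇒ W = (1/3, 1/3)
line WX meets QR at L = (1/3, 5/3)
X = W + t·(L−W) with t = 5/8, so WX:XL = 5/8:3/8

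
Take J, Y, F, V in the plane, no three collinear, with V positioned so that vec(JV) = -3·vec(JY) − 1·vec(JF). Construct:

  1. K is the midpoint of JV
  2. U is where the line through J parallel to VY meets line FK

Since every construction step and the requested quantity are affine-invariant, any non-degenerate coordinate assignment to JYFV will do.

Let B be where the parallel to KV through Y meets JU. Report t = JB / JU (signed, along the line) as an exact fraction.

Work in coordinates with J = (0, 0), Y = (1, 0), F = (0, 1), V = (-3, -1).
1. K is the midpoint of JV ⇒ K = (-3/2, -1/2)
2. U is where the line through J parallel to VY meets line FK ⇒ U = (-4/3, -1/3)
through Y parallel to KV: direction (-3/2, -1/2); meets JU at B = (4, 1)
B = J + t·(U−J) with t = -3

t = -3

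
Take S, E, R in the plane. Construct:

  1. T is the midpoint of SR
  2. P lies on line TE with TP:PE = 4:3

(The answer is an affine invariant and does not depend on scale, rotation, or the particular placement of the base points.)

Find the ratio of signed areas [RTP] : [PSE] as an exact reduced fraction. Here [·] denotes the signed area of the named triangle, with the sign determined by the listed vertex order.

Choose coordinates S = (0, 0), E = (1, 0), R = (0, 1).
1. T is the midpoint of SR ⇒ T = (0, 1/2)
2. P lies on line TE with TP:PE = 4:3 ⇒ P = (4/7, 3/14)
2·[RTP] = 2/7, 2·[PSE] = 3/14
[RTP]:[PSE] = 2/7:3/14 = 4/3

[RTP]:[PSE] = 4/3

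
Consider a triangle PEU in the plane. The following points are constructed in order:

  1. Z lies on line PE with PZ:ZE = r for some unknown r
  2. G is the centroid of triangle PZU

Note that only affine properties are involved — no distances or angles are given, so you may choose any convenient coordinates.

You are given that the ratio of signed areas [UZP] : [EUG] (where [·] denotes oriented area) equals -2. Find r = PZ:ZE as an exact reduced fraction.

r = 4

Choose coordinates P = (0, 0), E = (1, 0), U = (0, 1).
1. With PZ:ZE = r, write λ = r/(r+1) so Z = P + λ·(E−P); Z is affine-linear in λ
2. G is the centroid of triangle PZU ⇒ G is an affine combination of earlier points and hence also affine-linear in λ
Every point depending on Z is an affine combination of Z and λ-independent points, so each such coordinate is linear in λ; the λ² term in each signed area is a multiple of (E−P)×(E−P) = 0, so 2·[UZP] and 2·[EUG] are each linear in λ. Evaluating at λ=0 and λ=1:
  2·[UZP] = −λ,   2·[EUG] = -1/3·λ + 2/3
So [UZP]:[EUG] = (−λ) / (-1/3·λ + 2/3). Setting this equal to -2:
  −λ = -2·(-1/3·λ + 2/3)  ⇒  λ = 4/5
Then r = λ/(1−λ) = (4/5)/(1/5) = 4. Check: with r = 4, Z = (4/5, 0) and [UZP]:[EUG] = -2 as required.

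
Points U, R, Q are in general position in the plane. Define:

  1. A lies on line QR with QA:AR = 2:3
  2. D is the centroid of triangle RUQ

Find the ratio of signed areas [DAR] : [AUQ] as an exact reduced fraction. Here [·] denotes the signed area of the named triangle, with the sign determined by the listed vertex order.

Assign U = (0, 0), R = (1, 0), Q = (0, 1) — the answer is frame-independent, so this choice is without loss of generality.
1. A lies on line QR with QA:AR = 2:3 ⇒ A = (2/5, 3/5)
2. D is the centroid of triangle RUQ ⇒ D = (1/3, 1/3)
2·[DAR] = -1/5, 2·[AUQ] = -2/5
[DAR]:[AUQ] = -1/5:-2/5 = 1/2

[DAR]:[AUQ] = 1/2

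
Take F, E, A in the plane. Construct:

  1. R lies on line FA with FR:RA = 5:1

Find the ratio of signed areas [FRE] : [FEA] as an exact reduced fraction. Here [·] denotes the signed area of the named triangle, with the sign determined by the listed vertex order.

Set F = (0, 0), E = (1, 0), A = (0, 1); any affine frame gives the same invariant.
1. R lies on line FA with FR:RA = 5:1 ⇒ R = (0, 5/6)
2·[FRE] = -5/6, 2·[FEA] = 1
[FRE]:[FEA] = -5/6:1 = -5/6

[FRE]:[FEA] = -5/6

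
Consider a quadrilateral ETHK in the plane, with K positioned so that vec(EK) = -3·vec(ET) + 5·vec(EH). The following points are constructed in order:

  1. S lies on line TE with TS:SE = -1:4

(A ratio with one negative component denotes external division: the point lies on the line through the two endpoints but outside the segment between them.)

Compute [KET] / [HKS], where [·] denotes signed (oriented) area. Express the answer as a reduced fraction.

[KET]:[HKS] = -15/7

Assign E = (0, 0), T = (1, 0), H = (0, 1), K = (-3, 5) — the answer is frame-independent, so this choice is without loss of generality.
1. S lies on line TE with TS:SE = -1:4 ⇒ S = (4/3, 0)
2·[KET] = 5, 2·[HKS] = -7/3
[KET]:[HKS] = 5:-7/3 = -15/7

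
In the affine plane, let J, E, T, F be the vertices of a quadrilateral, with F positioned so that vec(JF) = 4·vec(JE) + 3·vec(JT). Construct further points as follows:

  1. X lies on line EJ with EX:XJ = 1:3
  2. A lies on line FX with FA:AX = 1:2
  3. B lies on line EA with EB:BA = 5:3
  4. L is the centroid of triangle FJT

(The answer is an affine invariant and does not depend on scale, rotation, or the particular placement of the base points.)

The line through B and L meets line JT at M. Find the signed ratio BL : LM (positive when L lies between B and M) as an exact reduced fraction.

Assign J = (0, 0), E = (1, 0), T = (0, 1), F = (4, 3) — the answer is frame-independent, so this choice is without loss of generality.
1. X lies on line EJ with EX:XJ = 1:3 ⇒ X = (3/4, 0)
2. A lies on line FX with FA:AX = 1:2 ⇒ A = (35/12, 2)
3. B lies on line EA with EB:BA = 5:3 ⇒ B = (211/96, 5/4)
4. L is the centroid of triangle FJT ⇒ L = (4/3, 4/3)
line BL meets JT at M = (0, 364/249)
L = B + t·(M−B) with t = 83/211, so BL:LM = 83/211:128/211

BL:LM = 83/128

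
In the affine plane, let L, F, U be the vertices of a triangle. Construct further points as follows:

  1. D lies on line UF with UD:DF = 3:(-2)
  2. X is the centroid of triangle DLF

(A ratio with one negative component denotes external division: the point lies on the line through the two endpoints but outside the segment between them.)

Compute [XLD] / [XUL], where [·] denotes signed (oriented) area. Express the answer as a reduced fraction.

[XLD]:[XUL] = 1/2

Assign L = (0, 0), F = (1, 0), U = (0, 1) — the answer is frame-independent, so this choice is without loss of generality.
1. D lies on line UF with UD:DF = 3:(-2) ⇒ D = (3, -2)
2. X is the centroid of triangle DLF ⇒ X = (4/3, -2/3)
2·[XLD] = 2/3, 2·[XUL] = 4/3
[XLD]:[XUL] = 2/3:4/3 = 1/2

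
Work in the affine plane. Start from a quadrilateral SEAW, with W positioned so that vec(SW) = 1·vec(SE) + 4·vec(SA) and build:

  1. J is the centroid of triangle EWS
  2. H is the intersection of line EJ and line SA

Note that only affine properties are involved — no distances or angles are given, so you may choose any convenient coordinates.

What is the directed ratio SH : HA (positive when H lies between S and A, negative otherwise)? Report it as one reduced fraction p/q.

SH:HA = -4/3

Choose coordinates S = (0, 0), E = (1, 0), A = (0, 1), W = (1, 4).
1. J is the centroid of triangle EWS ⇒ J = (2/3, 4/3)
2. H is the intersection of line EJ and line SA ⇒ H = (0, 4)
H = S + t·(A−S) with t = 4, so SH:HA = t:(1−t) = 4:-3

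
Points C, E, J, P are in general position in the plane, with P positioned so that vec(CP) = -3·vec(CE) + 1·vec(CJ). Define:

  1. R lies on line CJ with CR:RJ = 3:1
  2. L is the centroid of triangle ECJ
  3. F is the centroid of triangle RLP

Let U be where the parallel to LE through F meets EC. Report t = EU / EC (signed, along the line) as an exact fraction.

Choose coordinates C = (0, 0), E = (1, 0), J = (0, 1), P = (-3, 1).
1. R lies on line CJ with CR:RJ = 3:1 ⇒ R = (0, 3/4)
2. L is the centroid of triangle ECJ ⇒ L = (1/3, 1/3)
3. F is the centroid of triangle RLP ⇒ F = (-8/9, 25/36)
through F parallel to LE: direction (2/3, -1/3); meets EC at U = (1/2, 0)
U = E + t·(C−E) with t = 1/2

t = 1/2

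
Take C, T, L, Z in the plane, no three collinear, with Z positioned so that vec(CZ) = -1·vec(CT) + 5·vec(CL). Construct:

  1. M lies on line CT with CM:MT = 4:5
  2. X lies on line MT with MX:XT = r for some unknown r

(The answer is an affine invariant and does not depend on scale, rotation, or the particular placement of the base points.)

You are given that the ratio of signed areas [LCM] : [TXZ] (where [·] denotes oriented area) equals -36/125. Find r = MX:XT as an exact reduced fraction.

r = 4/5

Work in coordinates with C = (0, 0), T = (1, 0), L = (0, 1), Z = (-1, 5).
1. M lies on line CT with CM:MT = 4:5 ⇒ M = (4/9, 0)
2. With MX:XT = r, write λ = r/(r+1) so X = M + λ·(T−M); X is affine-linear in λ
Every point depending on X is an affine combination of X and λ-independent points, so each such coordinate is linear in λ; the λ² term in each signed area is a multiple of (T−M)×(T−M) = 0, so 2·[LCM] and 2·[TXZ] are each linear in λ. Evaluating at λ=0 and λ=1:
  2·[LCM] = 4/9,   2·[TXZ] = 25/9·λ − 25/9
So [LCM]:[TXZ] = (4/9) / (25/9·λ − 25/9). Setting this equal to -36/125:
  4/9 = -36/125·(25/9·λ − 25/9)  ⇒  λ = 4/9
Then r = λ/(1−λ) = (4/9)/(5/9) = 4/5. Check: with r = 4/5, X = (56/81, 0) and [LCM]:[TXZ] = -36/125 as required.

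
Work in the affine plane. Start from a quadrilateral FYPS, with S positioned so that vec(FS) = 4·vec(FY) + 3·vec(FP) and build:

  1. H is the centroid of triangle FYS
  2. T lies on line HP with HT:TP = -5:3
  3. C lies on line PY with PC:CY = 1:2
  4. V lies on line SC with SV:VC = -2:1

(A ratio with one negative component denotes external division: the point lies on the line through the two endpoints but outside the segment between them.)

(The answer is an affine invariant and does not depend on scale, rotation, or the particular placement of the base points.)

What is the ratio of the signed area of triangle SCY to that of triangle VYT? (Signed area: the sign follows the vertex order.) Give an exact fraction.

[SCY]:[VYT] = 24/61

Assign F = (0, 0), Y = (1, 0), P = (0, 1), S = (4, 3) — the answer is frame-independent, so this choice is without loss of generality.
1. H is the centroid of triangle FYS ⇒ H = (5/3, 1)
2. T lies on line HP with HT:TP = -5:3 ⇒ T = (-5/2, 1)
3. C lies on line PY with PC:CY = 1:2 ⇒ C = (1/3, 2/3)
4. V lies on line SC with SV:VC = -2:1 ⇒ V = (-10/3, -5/3)
2·[SCY] = 4, 2·[VYT] = 61/6
[SCY]:[VYT] = 4:61/6 = 24/61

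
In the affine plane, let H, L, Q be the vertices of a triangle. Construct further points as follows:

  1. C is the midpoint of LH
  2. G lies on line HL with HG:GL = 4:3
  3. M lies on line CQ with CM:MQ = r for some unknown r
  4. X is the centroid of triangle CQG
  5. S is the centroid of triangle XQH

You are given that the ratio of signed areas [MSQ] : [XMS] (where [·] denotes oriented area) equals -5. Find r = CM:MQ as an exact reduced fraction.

Assign H = (0, 0), L = (1, 0), Q = (0, 1) — the answer is frame-independent, so this choice is without loss of generality.
1. C is the midpoint of LH ⇒ C = (1/2, 0)
2. G lies on line HL with HG:GL = 4:3 ⇒ G = (4/7, 0)
3. With CM:MQ = r, write λ = r/(r+1) so M = C + λ·(Q−C); M is affine-linear in λ
4. X is the centroid of triangle CQG ⇒ X = (5/14, 1/3)
5. S is the centroid of triangle XQH ⇒ S = (5/42, 4/9)
Every point depending on M is an affine combination of M and λ-independent points, so each such coordinate is linear in λ; the λ² term in each signed area is a multiple of (Q−C)×(Q−C) = 0, so 2·[MSQ] and 2·[XMS] are each linear in λ. Evaluating at λ=0 and λ=1:
  2·[MSQ] = 10/63·λ − 10/63,   2·[XMS] = 23/126·λ − 4/63
So [MSQ]:[XMS] = (10/63·λ − 10/63) / (23/126·λ − 4/63). Setting this equal to -5:
  10/63·λ − 10/63 = -5·(23/126·λ − 4/63)  ⇒  λ = 4/9
Then r = λ/(1−λ) = (4/9)/(5/9) = 4/5. Check: with r = 4/5, M = (5/18, 4/9) and [MSQ]:[XMS] = -5 as required.

r = 4/5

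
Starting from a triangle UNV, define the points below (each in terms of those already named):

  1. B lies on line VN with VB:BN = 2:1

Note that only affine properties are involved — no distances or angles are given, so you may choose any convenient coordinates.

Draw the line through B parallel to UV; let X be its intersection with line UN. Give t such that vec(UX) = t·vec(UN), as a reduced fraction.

Set U = (0, 0), N = (1, 0), V = (0, 1); any affine frame gives the same invariant.
1. B lies on line VN with VB:BN = 2:1 ⇒ B = (2/3, 1/3)
through B parallel to UV: direction (0, 1); meets UN at X = (2/3, 0)
X = U + t·(N−U) with t = 2/3

t = 2/3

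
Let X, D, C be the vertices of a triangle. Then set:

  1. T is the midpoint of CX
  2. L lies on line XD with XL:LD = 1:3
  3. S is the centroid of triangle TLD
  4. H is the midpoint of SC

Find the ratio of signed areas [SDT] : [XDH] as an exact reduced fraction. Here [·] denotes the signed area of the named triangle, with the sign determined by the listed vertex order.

[SDT]:[XDH] = 3/14

Assign X = (0, 0), D = (1, 0), C = (0, 1) — the answer is frame-independent, so this choice is without loss of generality.
1. T is the midpoint of CX ⇒ T = (0, 1/2)
2. L lies on line XD with XL:LD = 1:3 ⇒ L = (1/4, 0)
3. S is the centroid of triangle TLD ⇒ S = (5/12, 1/6)
4. H is the midpoint of SC ⇒ H = (5/24, 7/12)
2·[SDT] = 1/8, 2·[XDH] = 7/12
[SDT]:[XDH] = 1/8:7/12 = 3/14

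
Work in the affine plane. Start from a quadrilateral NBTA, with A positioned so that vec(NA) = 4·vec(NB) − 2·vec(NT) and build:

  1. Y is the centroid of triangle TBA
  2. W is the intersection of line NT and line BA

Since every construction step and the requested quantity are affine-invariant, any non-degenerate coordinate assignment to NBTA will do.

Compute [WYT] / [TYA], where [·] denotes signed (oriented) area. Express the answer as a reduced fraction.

[WYT]:[TYA] = 5/3

Choose coordinates N = (0, 0), B = (1, 0), T = (0, 1), A = (4, -2).
1. Y is the centroid of triangle TBA ⇒ Y = (5/3, -1/3)
2. W is the intersection of line NT and line BA ⇒ W = (0, 2/3)
2·[WYT] = 5/9, 2·[TYA] = 1/3
[WYT]:[TYA] = 5/9:1/3 = 5/3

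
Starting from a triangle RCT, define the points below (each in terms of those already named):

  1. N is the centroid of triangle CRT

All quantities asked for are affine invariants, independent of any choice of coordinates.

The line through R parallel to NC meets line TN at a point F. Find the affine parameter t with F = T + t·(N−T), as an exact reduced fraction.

t = 2

Choose coordinates R = (0, 0), C = (1, 0), T = (0, 1).
1. N is the centroid of triangle CRT ⇒ N = (1/3, 1/3)
through R parallel to NC: direction (2/3, -1/3); meets TN at F = (2/3, -1/3)
F = T + t·(N−T) with t = 2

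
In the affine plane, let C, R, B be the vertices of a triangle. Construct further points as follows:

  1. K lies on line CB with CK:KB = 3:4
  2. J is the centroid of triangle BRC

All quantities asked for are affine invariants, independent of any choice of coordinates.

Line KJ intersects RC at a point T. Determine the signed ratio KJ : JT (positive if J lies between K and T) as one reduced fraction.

KJ:JT = 2/7

Choose coordinates C = (0, 0), R = (1, 0), B = (0, 1).
1. K lies on line CB with CK:KB = 3:4 ⇒ K = (0, 3/7)
2. J is the centroid of triangle BRC ⇒ J = (1/3, 1/3)
line KJ meets RC at T = (3/2, 0)
J = K + t·(T−K) with t = 2/9, so KJ:JT = 2/9:7/9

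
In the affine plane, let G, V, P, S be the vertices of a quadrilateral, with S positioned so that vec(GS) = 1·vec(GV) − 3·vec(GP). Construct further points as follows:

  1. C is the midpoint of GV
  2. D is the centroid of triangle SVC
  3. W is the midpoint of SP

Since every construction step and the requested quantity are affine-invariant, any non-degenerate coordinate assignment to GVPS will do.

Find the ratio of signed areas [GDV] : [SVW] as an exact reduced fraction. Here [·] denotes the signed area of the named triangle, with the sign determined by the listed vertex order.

Work in coordinates with G = (0, 0), V = (1, 0), P = (0, 1), S = (1, -3).
1. C is the midpoint of GV ⇒ C = (1/2, 0)
2. D is the centroid of triangle SVC ⇒ D = (5/6, -1)
3. W is the midpoint of SP ⇒ W = (1/2, -1)
2·[GDV] = 1, 2·[SVW] = 3/2
[GDV]:[SVW] = 1:3/2 = 2/3

[GDV]:[SVW] = 2/3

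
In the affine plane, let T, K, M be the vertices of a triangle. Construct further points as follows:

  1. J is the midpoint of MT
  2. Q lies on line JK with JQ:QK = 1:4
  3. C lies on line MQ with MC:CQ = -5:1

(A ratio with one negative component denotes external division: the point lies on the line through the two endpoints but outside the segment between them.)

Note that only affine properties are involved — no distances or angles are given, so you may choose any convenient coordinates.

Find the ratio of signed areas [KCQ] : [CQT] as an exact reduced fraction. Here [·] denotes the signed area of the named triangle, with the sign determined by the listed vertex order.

Assign T = (0, 0), K = (1, 0), M = (0, 1) — the answer is frame-independent, so this choice is without loss of generality.
1. J is the midpoint of MT ⇒ J = (0, 1/2)
2. Q lies on line JK with JQ:QK = 1:4 ⇒ Q = (1/5, 2/5)
3. C lies on line MQ with MC:CQ = -5:1 ⇒ C = (1/4, 1/4)
2·[KCQ] = -1/10, 2·[CQT] = 1/20
[KCQ]:[CQT] = -1/10:1/20 = -2

[KCQ]:[CQT] = -2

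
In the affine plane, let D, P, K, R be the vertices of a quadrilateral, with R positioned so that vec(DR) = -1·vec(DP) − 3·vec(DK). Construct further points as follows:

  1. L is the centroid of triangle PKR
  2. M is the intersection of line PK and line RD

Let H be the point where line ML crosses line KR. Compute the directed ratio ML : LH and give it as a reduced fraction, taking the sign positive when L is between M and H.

Set D = (0, 0), P = (1, 0), K = (0, 1), R = (-1, -3); any affine frame gives the same invariant.
1. L is the centroid of triangle PKR ⇒ L = (0, -2/3)
2. M is the intersection of line PK and line RD ⇒ M = (1/4, 3/4)
line ML meets KR at H = (1, 5)
L = M + t·(H−M) with t = -1/3, so ML:LH = -1/3:4/3

ML:LH = -1/4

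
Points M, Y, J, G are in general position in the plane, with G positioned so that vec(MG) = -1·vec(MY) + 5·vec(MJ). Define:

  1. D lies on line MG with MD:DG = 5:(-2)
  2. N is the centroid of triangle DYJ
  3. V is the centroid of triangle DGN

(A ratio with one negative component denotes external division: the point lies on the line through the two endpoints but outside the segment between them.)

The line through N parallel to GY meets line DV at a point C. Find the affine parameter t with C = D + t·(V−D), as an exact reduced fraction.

Choose coordinates M = (0, 0), Y = (1, 0), J = (0, 1), G = (-1, 5).
1. D lies on line MG with MD:DG = 5:(-2) ⇒ D = (-5/3, 25/3)
2. N is the centroid of triangle DYJ ⇒ N = (-2/9, 28/9)
3. V is the centroid of triangle DGN ⇒ V = (-26/27, 148/27)
through N parallel to GY: direction (2, -5); meets DV at C = (-334/531, 2192/531)
C = D + t·(V−D) with t = 87/59

t = 87/59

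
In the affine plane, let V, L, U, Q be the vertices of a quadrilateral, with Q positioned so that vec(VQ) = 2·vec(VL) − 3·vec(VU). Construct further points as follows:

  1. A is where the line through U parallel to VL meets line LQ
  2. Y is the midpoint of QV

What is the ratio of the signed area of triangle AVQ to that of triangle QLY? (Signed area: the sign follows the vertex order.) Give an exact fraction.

Work in coordinates with V = (0, 0), L = (1, 0), U = (0, 1), Q = (2, -3).
1. A is where the line through U parallel to VL meets line LQ ⇒ A = (2/3, 1)
2. Y is the midpoint of QV ⇒ Y = (1, -3/2)
2·[AVQ] = 4, 2·[QLY] = 3/2
[AVQ]:[QLY] = 4:3/2 = 8/3

[AVQ]:[QLY] = 8/3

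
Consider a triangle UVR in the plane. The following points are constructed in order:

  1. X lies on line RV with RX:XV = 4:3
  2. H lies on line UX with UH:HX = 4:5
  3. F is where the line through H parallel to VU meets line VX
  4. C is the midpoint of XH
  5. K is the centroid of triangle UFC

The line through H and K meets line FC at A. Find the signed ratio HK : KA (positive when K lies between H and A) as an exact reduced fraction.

Assign U = (0, 0), V = (1, 0), R = (0, 1) — the answer is frame-independent, so this choice is without loss of generality.
1. X lies on line RV with RX:XV = 4:3 ⇒ X = (4/7, 3/7)
2. H lies on line UX with UH:HX = 4:5 ⇒ H = (16/63, 4/21)
3. F is where the line through H parallel to VU meets line VX ⇒ F = (17/21, 4/21)
4. C is the midpoint of XH ⇒ C = (26/63, 13/42)
5. K is the centroid of triangle UFC ⇒ K = (11/27, 1/6)
line HK meets FC at A = (59/42, 1/84)
K = H + t·(A−H) with t = 2/15, so HK:KA = 2/15:13/15

HK:KA = 2/13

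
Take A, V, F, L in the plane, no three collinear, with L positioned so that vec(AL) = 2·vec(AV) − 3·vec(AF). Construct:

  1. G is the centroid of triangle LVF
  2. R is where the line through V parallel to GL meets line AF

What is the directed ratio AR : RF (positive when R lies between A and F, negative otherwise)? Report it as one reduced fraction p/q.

Set A = (0, 0), V = (1, 0), F = (0, 1), L = (2, -3); any affine frame gives the same invariant.
1. G is the centroid of triangle LVF ⇒ G = (1, -2/3)
2. R is where the line through V parallel to GL meets line AF ⇒ R = (0, 7/3)
R = A + t·(F−A) with t = 7/3, so AR:RF = t:(1−t) = 7/3:-4/3

AR:RF = -7/4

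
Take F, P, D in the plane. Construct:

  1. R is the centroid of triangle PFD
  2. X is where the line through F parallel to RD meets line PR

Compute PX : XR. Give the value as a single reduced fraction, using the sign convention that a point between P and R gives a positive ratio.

PX:XR = -2

Set F = (0, 0), P = (1, 0), D = (0, 1); any affine frame gives the same invariant.
1. R is the centroid of triangle PFD ⇒ R = (1/3, 1/3)
2. X is where the line through F parallel to RD meets line PR ⇒ X = (-1/3, 2/3)
X = P + t·(R−P) with t = 2, so PX:XR = t:(1−t) = 2:-1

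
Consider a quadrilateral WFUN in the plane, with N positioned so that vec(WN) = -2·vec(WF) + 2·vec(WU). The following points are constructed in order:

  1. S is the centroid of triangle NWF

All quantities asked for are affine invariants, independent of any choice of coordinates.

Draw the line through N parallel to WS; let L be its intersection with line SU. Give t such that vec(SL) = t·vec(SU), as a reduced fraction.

t = -2

Work in coordinates with W = (0, 0), F = (1, 0), U = (0, 1), N = (-2, 2).
1. S is the centroid of triangle NWF ⇒ S = (-1/3, 2/3)
through N parallel to WS: direction (-1/3, 2/3); meets SU at L = (-1, 0)
L = S + t·(U−S) with t = -2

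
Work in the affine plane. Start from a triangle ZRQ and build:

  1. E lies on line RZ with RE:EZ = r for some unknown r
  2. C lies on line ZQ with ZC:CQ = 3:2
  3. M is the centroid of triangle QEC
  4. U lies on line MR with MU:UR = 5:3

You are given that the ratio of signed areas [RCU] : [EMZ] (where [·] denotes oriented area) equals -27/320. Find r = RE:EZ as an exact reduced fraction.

r = 1/5

Set Z = (0, 0), R = (1, 0), Q = (0, 1); any affine frame gives the same invariant.
1. With RE:EZ = r, write λ = r/(r+1) so E = R + λ·(Z−R); E is affine-linear in λ
2. C lies on line ZQ with ZC:CQ = 3:2 ⇒ C = (0, 3/5)
3. M is the centroid of triangle QEC ⇒ M is an affine combination of earlier points and hence also affine-linear in λ
4. U lies on line MR with MU:UR = 5:3 ⇒ U is an affine combination of earlier points and hence also affine-linear in λ
Every point depending on E is an affine combination of E and λ-independent points, so each such coordinate is linear in λ; the λ² term in each signed area is a multiple of (Z−R)×(Z−R) = 0, so 2·[RCU] and 2·[EMZ] are each linear in λ. Evaluating at λ=0 and λ=1:
  2·[RCU] = 3/40·λ − 1/20,   2·[EMZ] = -8/15·λ + 8/15
So [RCU]:[EMZ] = (3/40·λ − 1/20) / (-8/15·λ + 8/15). Setting this equal to -27/320:
  3/40·λ − 1/20 = -27/320·(-8/15·λ + 8/15)  ⇒  λ = 1/6
Then r = λ/(1−λ) = (1/6)/(5/6) = 1/5. Check: with r = 1/5, E = (5/6, 0) and [RCU]:[EMZ] = -27/320 as required.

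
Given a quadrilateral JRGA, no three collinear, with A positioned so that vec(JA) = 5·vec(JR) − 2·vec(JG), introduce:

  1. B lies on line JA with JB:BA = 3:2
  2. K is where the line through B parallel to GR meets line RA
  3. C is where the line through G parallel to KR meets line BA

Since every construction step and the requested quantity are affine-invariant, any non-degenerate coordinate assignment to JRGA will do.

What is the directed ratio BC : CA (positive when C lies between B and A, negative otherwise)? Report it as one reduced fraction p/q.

Work in coordinates with J = (0, 0), R = (1, 0), G = (0, 1), A = (5, -2).
1. B lies on line JA with JB:BA = 3:2 ⇒ B = (3, -6/5)
2. K is where the line through B parallel to GR meets line RA ⇒ K = (13/5, -4/5)
3. C is where the line through G parallel to KR meets line BA ⇒ C = (10, -4)
C = B + t·(A−B) with t = 7/2, so BC:CA = t:(1−t) = 7/2:-5/2

BC:CA = -7/5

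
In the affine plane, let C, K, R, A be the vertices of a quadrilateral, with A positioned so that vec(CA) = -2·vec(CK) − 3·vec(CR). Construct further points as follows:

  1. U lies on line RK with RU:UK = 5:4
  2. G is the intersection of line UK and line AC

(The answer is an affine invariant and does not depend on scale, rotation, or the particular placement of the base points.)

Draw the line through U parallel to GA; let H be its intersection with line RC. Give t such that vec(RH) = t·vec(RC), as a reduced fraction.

t = 25/18

Choose coordinates C = (0, 0), K = (1, 0), R = (0, 1), A = (-2, -3).
1. U lies on line RK with RU:UK = 5:4 ⇒ U = (5/9, 4/9)
2. G is the intersection of line UK and line AC ⇒ G = (2/5, 3/5)
through U parallel to GA: direction (-12/5, -18/5); meets RC at H = (0, -7/18)
H = R + t·(C−R) with t = 25/18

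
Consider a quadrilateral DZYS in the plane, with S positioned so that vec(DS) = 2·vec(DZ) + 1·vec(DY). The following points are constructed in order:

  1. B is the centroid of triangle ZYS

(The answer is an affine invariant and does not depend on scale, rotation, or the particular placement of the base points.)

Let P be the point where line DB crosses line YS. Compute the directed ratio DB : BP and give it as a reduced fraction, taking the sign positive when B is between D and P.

DB:BP = 2

Work in coordinates with D = (0, 0), Z = (1, 0), Y = (0, 1), S = (2, 1).
1. B is the centroid of triangle ZYS ⇒ B = (1, 2/3)
line DB meets YS at P = (3/2, 1)
B = D + t·(P−D) with t = 2/3, so DB:BP = 2/3:1/3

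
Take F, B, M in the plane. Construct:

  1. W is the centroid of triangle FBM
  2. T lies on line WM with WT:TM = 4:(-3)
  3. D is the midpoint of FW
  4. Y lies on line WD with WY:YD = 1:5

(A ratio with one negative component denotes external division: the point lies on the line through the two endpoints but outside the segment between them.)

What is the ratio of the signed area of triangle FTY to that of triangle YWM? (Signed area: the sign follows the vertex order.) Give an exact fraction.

Set F = (0, 0), B = (1, 0), M = (0, 1); any affine frame gives the same invariant.
1. W is the centroid of triangle FBM ⇒ W = (1/3, 1/3)
2. T lies on line WM with WT:TM = 4:(-3) ⇒ T = (-1, 3)
3. D is the midpoint of FW ⇒ D = (1/6, 1/6)
4. Y lies on line WD with WY:YD = 1:5 ⇒ Y = (11/36, 11/36)
2·[FTY] = -11/9, 2·[YWM] = 1/36
[FTY]:[YWM] = -11/9:1/36 = -44

[FTY]:[YWM] = -44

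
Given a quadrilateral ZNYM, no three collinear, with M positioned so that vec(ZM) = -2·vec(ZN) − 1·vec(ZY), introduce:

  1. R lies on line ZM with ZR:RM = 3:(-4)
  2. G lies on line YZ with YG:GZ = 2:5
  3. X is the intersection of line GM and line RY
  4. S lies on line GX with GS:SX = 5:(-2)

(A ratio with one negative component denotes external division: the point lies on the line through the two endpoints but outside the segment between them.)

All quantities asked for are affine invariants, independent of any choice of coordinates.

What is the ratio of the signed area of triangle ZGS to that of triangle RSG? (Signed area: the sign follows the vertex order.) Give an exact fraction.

Assign Z = (0, 0), N = (1, 0), Y = (0, 1), M = (-2, -1) — the answer is frame-independent, so this choice is without loss of generality.
1. R lies on line ZM with ZR:RM = 3:(-4) ⇒ R = (6, 3)
2. G lies on line YZ with YG:GZ = 2:5 ⇒ G = (0, 5/7)
3. X is the intersection of line GM and line RY ⇒ X = (6/11, 13/11)
4. S lies on line GX with GS:SX = 5:(-2) ⇒ S = (10/11, 115/77)
2·[ZGS] = -50/77, 2·[RSG] = 200/77
[ZGS]:[RSG] = -50/77:200/77 = -1/4

[ZGS]:[RSG] = -1/4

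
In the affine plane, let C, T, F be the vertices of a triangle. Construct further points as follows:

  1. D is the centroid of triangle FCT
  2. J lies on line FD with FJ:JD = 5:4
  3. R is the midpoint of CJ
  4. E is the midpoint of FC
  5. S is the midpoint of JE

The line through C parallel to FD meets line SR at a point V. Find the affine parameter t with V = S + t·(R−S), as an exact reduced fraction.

t = 3

Work in coordinates with C = (0, 0), T = (1, 0), F = (0, 1).
1. D is the centroid of triangle FCT ⇒ D = (1/3, 1/3)
2. J lies on line FD with FJ:JD = 5:4 ⇒ J = (5/27, 17/27)
3. R is the midpoint of CJ ⇒ R = (5/54, 17/54)
4. E is the midpoint of FC ⇒ E = (0, 1/2)
5. S is the midpoint of JE ⇒ S = (5/54, 61/108)
through C parallel to FD: direction (1/3, -2/3); meets SR at V = (5/54, -5/27)
V = S + t·(R−S) with t = 3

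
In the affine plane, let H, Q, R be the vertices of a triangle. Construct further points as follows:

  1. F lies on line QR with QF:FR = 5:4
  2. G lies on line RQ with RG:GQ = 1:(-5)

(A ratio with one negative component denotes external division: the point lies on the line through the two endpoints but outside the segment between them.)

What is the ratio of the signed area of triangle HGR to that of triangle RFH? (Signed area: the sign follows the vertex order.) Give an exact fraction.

Assign H = (0, 0), Q = (1, 0), R = (0, 1) — the answer is frame-independent, so this choice is without loss of generality.
1. F lies on line QR with QF:FR = 5:4 ⇒ F = (4/9, 5/9)
2. G lies on line RQ with RG:GQ = 1:(-5) ⇒ G = (-1/4, 5/4)
2·[HGR] = -1/4, 2·[RFH] = -4/9
[HGR]:[RFH] = -1/4:-4/9 = 9/16

[HGR]:[RFH] = 9/16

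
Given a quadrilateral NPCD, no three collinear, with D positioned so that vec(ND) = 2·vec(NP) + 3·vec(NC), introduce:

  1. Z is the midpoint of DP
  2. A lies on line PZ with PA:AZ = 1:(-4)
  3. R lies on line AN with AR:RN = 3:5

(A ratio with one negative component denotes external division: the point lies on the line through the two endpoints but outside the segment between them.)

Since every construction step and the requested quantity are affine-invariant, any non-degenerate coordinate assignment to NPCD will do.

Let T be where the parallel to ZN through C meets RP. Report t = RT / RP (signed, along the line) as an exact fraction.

Choose coordinates N = (0, 0), P = (1, 0), C = (0, 1), D = (2, 3).
1. Z is the midpoint of DP ⇒ Z = (3/2, 3/2)
2. A lies on line PZ with PA:AZ = 1:(-4) ⇒ A = (5/6, -1/2)
3. R lies on line AN with AR:RN = 3:5 ⇒ R = (25/48, -5/16)
through C parallel to ZN: direction (-3/2, -3/2); meets RP at T = (-19/4, -15/4)
T = R + t·(P−R) with t = -11

t = -11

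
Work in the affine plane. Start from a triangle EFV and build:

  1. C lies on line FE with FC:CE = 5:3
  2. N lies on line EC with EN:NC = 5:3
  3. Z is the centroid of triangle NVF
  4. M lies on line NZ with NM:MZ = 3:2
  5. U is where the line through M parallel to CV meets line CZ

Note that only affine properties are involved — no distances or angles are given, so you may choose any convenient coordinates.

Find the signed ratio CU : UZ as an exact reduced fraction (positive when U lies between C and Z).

Assign E = (0, 0), F = (1, 0), V = (0, 1) — the answer is frame-independent, so this choice is without loss of generality.
1. C lies on line FE with FC:CE = 5:3 ⇒ C = (3/8, 0)
2. N lies on line EC with EN:NC = 5:3 ⇒ N = (15/64, 0)
3. Z is the centroid of triangle NVF ⇒ Z = (79/192, 1/3)
4. M lies on line NZ with NM:MZ = 3:2 ⇒ M = (109/320, 1/5)
5. U is where the line through M parallel to CV meets line CZ ⇒ U = (3811/9920, 13/155)
U = C + t·(Z−C) with t = 39/155, so CU:UZ = t:(1−t) = 39/155:116/155

CU:UZ = 39/116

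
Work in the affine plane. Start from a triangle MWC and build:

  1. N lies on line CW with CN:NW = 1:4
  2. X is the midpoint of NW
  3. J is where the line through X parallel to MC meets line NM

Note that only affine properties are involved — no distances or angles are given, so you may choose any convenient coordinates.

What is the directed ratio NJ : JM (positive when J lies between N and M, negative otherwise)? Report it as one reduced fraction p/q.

Assign M = (0, 0), W = (1, 0), C = (0, 1) — the answer is frame-independent, so this choice is without loss of generality.
1. N lies on line CW with CN:NW = 1:4 ⇒ N = (1/5, 4/5)
2. X is the midpoint of NW ⇒ X = (3/5, 2/5)
3. J is where the line through X parallel to MC meets line NM ⇒ J = (3/5, 12/5)
J = N + t·(M−N) with t = -2, so NJ:JM = t:(1−t) = -2:3

NJ:JM = -2/3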